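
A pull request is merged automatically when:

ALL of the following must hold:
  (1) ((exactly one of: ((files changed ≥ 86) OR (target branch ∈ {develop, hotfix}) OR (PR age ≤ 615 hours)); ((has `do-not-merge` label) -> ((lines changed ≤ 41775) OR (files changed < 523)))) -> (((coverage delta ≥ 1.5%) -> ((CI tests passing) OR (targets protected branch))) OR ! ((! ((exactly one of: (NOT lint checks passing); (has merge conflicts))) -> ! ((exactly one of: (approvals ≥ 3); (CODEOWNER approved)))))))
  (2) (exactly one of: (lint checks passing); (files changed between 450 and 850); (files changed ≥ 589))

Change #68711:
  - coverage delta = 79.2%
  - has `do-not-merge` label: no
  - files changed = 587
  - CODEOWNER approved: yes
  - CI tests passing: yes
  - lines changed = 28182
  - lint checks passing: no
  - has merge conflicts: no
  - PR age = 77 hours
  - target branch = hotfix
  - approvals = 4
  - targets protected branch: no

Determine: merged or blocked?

Atomic conditions:
  files changed ≥ 86: 587 ≥ 86 is true
  target branch ∈ {develop, hotfix}: hotfix is in the set → true
  PR age ≤ 615 hours: 77 ≤ 615 is true
  has `do-not-merge` label: no → false
  lines changed ≤ 41775: 28182 ≤ 41775 is true
  files changed < 523: 587 < 523 is false
  coverage delta ≥ 1.5%: 79.2 ≥ 1.5 is true
  CI tests passing: yes → true
  targets protected branch: no → false
  NOT lint checks passing: no → true
  has merge conflicts: no → false
  approvals ≥ 3: 4 ≥ 3 is true
  CODEOWNER approved: yes → true
  lint checks passing: no → false
  files changed between 450 and 850: 587 in [450, 850] is true
  files changed ≥ 589: 587 ≥ 589 is false
Combine:
[1.1.1] true OR true OR true = true
[1.1.2.2] true OR false = true
[1.1.2] false → true (antecedent false ⇒ implication holds) = true
[1.1] exactly-one(true, true) = false
[1.2.1.2] true OR false = true
[1.2.1] true → true = true
[1.2.2.1.1.1] exactly-one(true, false) = true
[1.2.2.1.1] NOT true = false
[1.2.2.1.2.1] exactly-one(true, true) = false
[1.2.2.1.2] NOT false = true
[1.2.2.1] false → true (antecedent false ⇒ implication holds) = true
[1.2.2] NOT true = false
[1.2] true OR false = true
[1] false → true (antecedent false ⇒ implication holds) = true
[2] exactly-one(false, true, false) = true
[root] true AND true = true
Overall: true → merged

Merged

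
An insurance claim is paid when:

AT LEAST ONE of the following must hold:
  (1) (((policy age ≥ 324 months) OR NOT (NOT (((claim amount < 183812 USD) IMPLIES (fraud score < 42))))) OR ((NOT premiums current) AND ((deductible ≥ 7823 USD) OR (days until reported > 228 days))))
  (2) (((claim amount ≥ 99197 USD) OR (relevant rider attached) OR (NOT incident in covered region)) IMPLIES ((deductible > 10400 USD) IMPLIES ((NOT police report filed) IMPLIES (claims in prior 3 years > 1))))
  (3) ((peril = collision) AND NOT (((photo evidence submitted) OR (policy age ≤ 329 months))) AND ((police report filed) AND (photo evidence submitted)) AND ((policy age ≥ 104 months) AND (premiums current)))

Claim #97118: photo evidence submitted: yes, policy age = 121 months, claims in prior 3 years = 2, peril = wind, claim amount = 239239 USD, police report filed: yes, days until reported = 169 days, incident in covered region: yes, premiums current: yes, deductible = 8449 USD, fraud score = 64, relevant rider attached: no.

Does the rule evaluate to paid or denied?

Atomic conditions:
  policy age ≥ 324 months: 121 ≥ 324 is false
  claim amount < 183812 USD: 239239 < 183812 is false
  fraud score < 42: 64 < 42 is false
  NOT premiums current: yes → false
  deductible ≥ 7823 USD: 8449 ≥ 7823 is true
  days until reported > 228 days: 169 > 228 is false
  claim amount ≥ 99197 USD: 239239 ≥ 99197 is true
  relevant rider attached: no → false
  NOT incident in covered region: yes → false
  deductible > 10400 USD: 8449 > 10400 is false
  NOT police report filed: yes → false
  claims in prior 3 years > 1: 2 > 1 is true
  peril = collision: wind == collision is false
  photo evidence submitted: yes → true
  policy age ≤ 329 months: 121 ≤ 329 is true
  police report filed: yes → true
  policy age ≥ 104 months: 121 ≥ 104 is true
  premiums current: yes → true
Combine:
[1.1.2.1.1] false → false (antecedent false ⇒ implication holds) = true
[1.1.2.1] NOT true = false
[1.1.2] NOT false = true
[1.1] false OR true = true
[1.2.2] true OR false = true
[1.2] false AND true = false
[1] true OR false = true
[2.1] true OR false OR false = true
[2.2.2] false → true (antecedent false ⇒ implication holds) = true
[2.2] false → true (antecedent false ⇒ implication holds) = true
[2] true → true = true
[3.2.1] true OR true = true
[3.2] NOT true = false
[3.3] true AND true = true
[3.4] true AND true = true
[3] false AND false AND true AND true = false
[root] true OR true OR false = true
Overall: true → paid

Paid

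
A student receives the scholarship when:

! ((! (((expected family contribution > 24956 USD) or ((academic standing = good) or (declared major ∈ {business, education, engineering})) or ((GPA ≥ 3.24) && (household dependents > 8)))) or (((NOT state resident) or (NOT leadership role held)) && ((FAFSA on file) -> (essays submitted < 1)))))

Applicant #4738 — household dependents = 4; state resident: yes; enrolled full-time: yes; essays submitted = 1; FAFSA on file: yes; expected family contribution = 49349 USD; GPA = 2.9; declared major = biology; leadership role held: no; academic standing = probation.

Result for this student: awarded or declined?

Awarded

Atomic conditions:
  expected family contribution > 24956 USD: 49349 > 24956 is true
  academic standing = good: probation == good is false
  declared major ∈ {business, education, engineering}: biology is not in the set → false
  GPA ≥ 3.24: 2.9 ≥ 3.24 is false
  household dependents > 8: 4 > 8 is false
  NOT state resident: yes → false
  NOT leadership role held: no → true
  FAFSA on file: yes → true
  essays submitted < 1: 1 < 1 is false
Combine:
[1.1.1.2] false OR false = false
[1.1.1.3] false AND false = false
[1.1.1] true OR false OR false = true
[1.1] NOT true = false
[1.2.1] false OR true = true
[1.2.2] true → false = false
[1.2] true AND false = false
[1] false OR false = false
[root] NOT false = true
Overall: true → awarded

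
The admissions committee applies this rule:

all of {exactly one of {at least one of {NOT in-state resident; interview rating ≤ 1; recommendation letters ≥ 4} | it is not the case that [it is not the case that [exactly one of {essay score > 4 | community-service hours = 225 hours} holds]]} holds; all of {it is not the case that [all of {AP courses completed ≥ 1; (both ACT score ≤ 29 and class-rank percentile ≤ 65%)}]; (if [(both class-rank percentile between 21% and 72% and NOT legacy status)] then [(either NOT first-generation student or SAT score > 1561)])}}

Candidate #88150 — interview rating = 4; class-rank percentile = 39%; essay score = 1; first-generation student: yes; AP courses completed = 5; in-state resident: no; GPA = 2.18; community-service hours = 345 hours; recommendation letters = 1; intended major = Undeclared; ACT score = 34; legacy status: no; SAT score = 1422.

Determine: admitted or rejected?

Atomic conditions:
  NOT in-state resident: no → true
  interview rating ≤ 1: 4 ≤ 1 is false
  recommendation letters ≥ 4: 1 ≥ 4 is false
  essay score > 4: 1 > 4 is false
  community-service hours = 225 hours: 345 == 225 is false
  AP courses completed ≥ 1: 5 ≥ 1 is true
  ACT score ≤ 29: 34 ≤ 29 is false
  class-rank percentile ≤ 65%: 39 ≤ 65 is true
  class-rank percentile between 21% and 72%: 39 in [21, 72] is true
  NOT legacy status: no → true
  NOT first-generation student: yes → false
  SAT score > 1561: 1422 > 1561 is false
Combine:
[1.1] true OR false OR false = true
[1.2.1.1] exactly-one(false, false) = false
[1.2.1] NOT false = true
[1.2] NOT true = false
[1] exactly-one(true, false) = true
[2.1.1.2] false AND true = false
[2.1.1] true AND false = false
[2.1] NOT false = true
[2.2.1] true AND true = true
[2.2.2] false OR false = false
[2.2] true → false = false
[2] true AND false = false
[root] true AND false = false
Overall: false → rejected

Rejected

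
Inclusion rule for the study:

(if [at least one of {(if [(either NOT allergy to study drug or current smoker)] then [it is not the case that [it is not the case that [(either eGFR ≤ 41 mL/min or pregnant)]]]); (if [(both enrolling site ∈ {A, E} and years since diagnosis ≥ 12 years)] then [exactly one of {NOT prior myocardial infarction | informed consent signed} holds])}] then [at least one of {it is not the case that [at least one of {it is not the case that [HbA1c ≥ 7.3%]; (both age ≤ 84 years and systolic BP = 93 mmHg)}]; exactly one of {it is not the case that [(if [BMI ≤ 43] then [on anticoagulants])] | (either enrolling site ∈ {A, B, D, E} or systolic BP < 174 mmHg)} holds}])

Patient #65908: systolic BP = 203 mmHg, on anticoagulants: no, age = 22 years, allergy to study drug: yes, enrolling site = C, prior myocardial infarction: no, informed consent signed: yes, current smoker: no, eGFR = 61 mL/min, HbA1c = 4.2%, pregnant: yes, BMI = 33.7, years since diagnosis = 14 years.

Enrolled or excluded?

Atomic conditions:
  NOT allergy to study drug: yes → false
  current smoker: no → false
  eGFR ≤ 41 mL/min: 61 ≤ 41 is false
  pregnant: yes → true
  enrolling site ∈ {A, E}: C is not in the set → false
  years since diagnosis ≥ 12 years: 14 ≥ 12 is true
  NOT prior myocardial infarction: no → true
  informed consent signed: yes → true
  HbA1c ≥ 7.3%: 4.2 ≥ 7.3 is false
  age ≤ 84 years: 22 ≤ 84 is true
  systolic BP = 93 mmHg: 203 == 93 is false
  BMI ≤ 43: 33.7 ≤ 43 is true
  on anticoagulants: no → false
  enrolling site ∈ {A, B, D, E}: C is not in the set → false
  systolic BP < 174 mmHg: 203 < 174 is false
Combine:
[1.1.1] false OR false = false
[1.1.2.1.1] false OR true = true
[1.1.2.1] NOT true = false
[1.1.2] NOT false = true
[1.1] false → true (antecedent false ⇒ implication holds) = true
[1.2.1] false AND true = false
[1.2.2] exactly-one(true, true) = false
[1.2] false → false (antecedent false ⇒ implication holds) = true
[1] true OR true = true
[2.1.1.1] NOT false = true
[2.1.1.2] true AND false = false
[2.1.1] true OR false = true
[2.1] NOT true = false
[2.2.1.1] true → false = false
[2.2.1] NOT false = true
[2.2.2] false OR false = false
[2.2] exactly-one(true, false) = true
[2] false OR true = true
[root] true → true = true
Overall: true → enrolled

Enrolled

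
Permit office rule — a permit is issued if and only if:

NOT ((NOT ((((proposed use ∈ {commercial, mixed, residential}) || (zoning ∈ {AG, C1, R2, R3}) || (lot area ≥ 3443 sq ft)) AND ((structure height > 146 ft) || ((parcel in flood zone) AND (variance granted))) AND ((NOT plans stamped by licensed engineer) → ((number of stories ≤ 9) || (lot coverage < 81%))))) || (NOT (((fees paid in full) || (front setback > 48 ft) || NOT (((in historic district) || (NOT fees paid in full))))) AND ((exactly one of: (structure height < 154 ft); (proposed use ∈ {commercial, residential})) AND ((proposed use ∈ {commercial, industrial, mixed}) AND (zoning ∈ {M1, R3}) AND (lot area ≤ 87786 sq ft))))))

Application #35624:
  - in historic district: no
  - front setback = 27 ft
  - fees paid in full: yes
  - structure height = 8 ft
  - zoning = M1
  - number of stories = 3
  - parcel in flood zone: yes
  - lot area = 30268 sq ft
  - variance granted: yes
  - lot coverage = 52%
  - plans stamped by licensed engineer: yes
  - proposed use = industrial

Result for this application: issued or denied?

Issued

Atomic conditions:
  proposed use ∈ {commercial, mixed, residential}: industrial is not in the set → false
  zoning ∈ {AG, C1, R2, R3}: M1 is not in the set → false
  lot area ≥ 3443 sq ft: 30268 ≥ 3443 is true
  structure height > 146 ft: 8 > 146 is false
  parcel in flood zone: yes → true
  variance granted: yes → true
  NOT plans stamped by licensed engineer: yes → false
  number of stories ≤ 9: 3 ≤ 9 is true
  lot coverage < 81%: 52 < 81 is true
  fees paid in full: yes → true
  front setback > 48 ft: 27 > 48 is false
  in historic district: no → false
  NOT fees paid in full: yes → false
  structure height < 154 ft: 8 < 154 is true
  proposed use ∈ {commercial, residential}: industrial is not in the set → false
  proposed use ∈ {commercial, industrial, mixed}: industrial is in the set → true
  zoning ∈ {M1, R3}: M1 is in the set → true
  lot area ≤ 87786 sq ft: 30268 ≤ 87786 is true
Combine:
[1.1.1.1] false OR false OR true = true
[1.1.1.2.2] true AND true = true
[1.1.1.2] false OR true = true
[1.1.1.3.2] true OR true = true
[1.1.1.3] false → true (antecedent false ⇒ implication holds) = true
[1.1.1] true AND true AND true = true
[1.1] NOT true = false
[1.2.1.1.3.1] false OR false = false
[1.2.1.1.3] NOT false = true
[1.2.1.1] true OR false OR true = true
[1.2.1] NOT true = false
[1.2.2.1] exactly-one(true, false) = true
[1.2.2.2] true AND true AND true = true
[1.2.2] true AND true = true
[1.2] false AND true = false
[1] false OR false = false
[root] NOT false = true
Overall: true → issued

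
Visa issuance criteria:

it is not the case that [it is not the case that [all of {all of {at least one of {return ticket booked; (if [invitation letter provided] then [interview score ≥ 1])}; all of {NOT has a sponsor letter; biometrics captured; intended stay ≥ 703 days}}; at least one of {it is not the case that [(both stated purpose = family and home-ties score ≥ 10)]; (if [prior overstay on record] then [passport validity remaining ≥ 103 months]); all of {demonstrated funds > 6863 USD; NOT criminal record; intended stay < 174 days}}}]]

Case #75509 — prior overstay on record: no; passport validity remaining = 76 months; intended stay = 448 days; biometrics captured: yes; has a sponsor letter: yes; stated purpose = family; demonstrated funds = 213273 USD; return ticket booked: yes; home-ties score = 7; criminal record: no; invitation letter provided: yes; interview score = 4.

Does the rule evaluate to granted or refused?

Atomic conditions:
  return ticket booked: yes → true
  invitation letter provided: yes → true
  interview score ≥ 1: 4 ≥ 1 is true
  NOT has a sponsor letter: yes → false
  biometrics captured: yes → true
  intended stay ≥ 703 days: 448 ≥ 703 is false
  stated purpose = family: family == family is true
  home-ties score ≥ 10: 7 ≥ 10 is false
  prior overstay on record: no → false
  passport validity remaining ≥ 103 months: 76 ≥ 103 is false
  demonstrated funds > 6863 USD: 213273 > 6863 is true
  NOT criminal record: no → true
  intended stay < 174 days: 448 < 174 is false
Combine:
[1.1.1.1.2] true → true = true
[1.1.1.1] true OR true = true
[1.1.1.2] false AND true AND false = false
[1.1.1] true AND false = false
[1.1.2.1.1] true AND false = false
[1.1.2.1] NOT false = true
[1.1.2.2] false → false (antecedent false ⇒ implication holds) = true
[1.1.2.3] true AND true AND false = false
[1.1.2] true OR true OR false = true
[1.1] false AND true = false
[1] NOT false = true
[root] NOT true = false
Overall: false → refused

Refused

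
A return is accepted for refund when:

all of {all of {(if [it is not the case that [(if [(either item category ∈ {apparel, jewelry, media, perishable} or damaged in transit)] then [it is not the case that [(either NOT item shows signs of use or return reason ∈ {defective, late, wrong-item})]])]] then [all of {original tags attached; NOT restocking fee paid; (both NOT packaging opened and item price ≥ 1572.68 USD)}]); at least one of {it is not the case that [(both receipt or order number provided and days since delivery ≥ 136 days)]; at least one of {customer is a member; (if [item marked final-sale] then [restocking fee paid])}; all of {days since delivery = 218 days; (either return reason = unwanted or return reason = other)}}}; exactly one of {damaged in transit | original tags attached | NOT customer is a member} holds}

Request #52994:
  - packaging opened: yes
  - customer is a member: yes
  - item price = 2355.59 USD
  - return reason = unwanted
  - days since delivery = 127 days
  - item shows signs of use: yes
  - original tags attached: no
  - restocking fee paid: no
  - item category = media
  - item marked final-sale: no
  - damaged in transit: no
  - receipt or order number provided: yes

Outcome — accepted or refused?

Atomic conditions:
  item category ∈ {apparel, jewelry, media, perishable}: media is in the set → true
  damaged in transit: no → false
  NOT item shows signs of use: yes → false
  return reason ∈ {defective, late, wrong-item}: unwanted is not in the set → false
  original tags attached: no → false
  NOT restocking fee paid: no → true
  NOT packaging opened: yes → false
  item price ≥ 1572.68 USD: 2355.59 ≥ 1572.68 is true
  receipt or order number provided: yes → true
  days since delivery ≥ 136 days: 127 ≥ 136 is false
  customer is a member: yes → true
  item marked final-sale: no → false
  restocking fee paid: no → false
  days since delivery = 218 days: 127 == 218 is false
  return reason = unwanted: unwanted == unwanted is true
  return reason = other: unwanted == other is false
  NOT customer is a member: yes → false
Combine:
[1.1.1.1.1] true OR false = true
[1.1.1.1.2.1] false OR false = false
[1.1.1.1.2] NOT false = true
[1.1.1.1] true → true = true
[1.1.1] NOT true = false
[1.1.2.3] false AND true = false
[1.1.2] false AND true AND false = false
[1.1] false → false (antecedent false ⇒ implication holds) = true
[1.2.1.1] true AND false = false
[1.2.1] NOT false = true
[1.2.2.2] false → false (antecedent false ⇒ implication holds) = true
[1.2.2] true OR true = true
[1.2.3.2] true OR false = true
[1.2.3] false AND true = false
[1.2] true OR true OR false = true
[1] true AND true = true
[2] exactly-one(false, false, false) = false
[root] true AND false = false
Overall: false → refused

Refused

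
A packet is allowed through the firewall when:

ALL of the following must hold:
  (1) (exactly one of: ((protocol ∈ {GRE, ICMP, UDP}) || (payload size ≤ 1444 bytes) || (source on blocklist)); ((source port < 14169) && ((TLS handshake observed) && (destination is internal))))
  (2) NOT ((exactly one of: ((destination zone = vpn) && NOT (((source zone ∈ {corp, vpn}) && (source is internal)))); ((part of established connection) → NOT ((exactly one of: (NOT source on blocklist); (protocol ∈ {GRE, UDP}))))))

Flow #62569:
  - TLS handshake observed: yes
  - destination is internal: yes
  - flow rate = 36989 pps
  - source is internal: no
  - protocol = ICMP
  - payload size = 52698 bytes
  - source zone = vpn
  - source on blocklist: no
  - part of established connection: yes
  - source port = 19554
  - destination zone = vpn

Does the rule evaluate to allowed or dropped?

Dropped

Atomic conditions:
  protocol ∈ {GRE, ICMP, UDP}: ICMP is in the set → true
  payload size ≤ 1444 bytes: 52698 ≤ 1444 is false
  source on blocklist: no → false
  source port < 14169: 19554 < 14169 is false
  TLS handshake observed: yes → true
  destination is internal: yes → true
  destination zone = vpn: vpn == vpn is true
  source zone ∈ {corp, vpn}: vpn is in the set → true
  source is internal: no → false
  part of established connection: yes → true
  NOT source on blocklist: no → true
  protocol ∈ {GRE, UDP}: ICMP is not in the set → false
Combine:
[1.1] true OR false OR false = true
[1.2.2] true AND true = true
[1.2] false AND true = false
[1] exactly-one(true, false) = true
[2.1.1.2.1] true AND false = false
[2.1.1.2] NOT false = true
[2.1.1] true AND true = true
[2.1.2.2.1] exactly-one(true, false) = true
[2.1.2.2] NOT true = false
[2.1.2] true → false = false
[2.1] exactly-one(true, false) = true
[2] NOT true = false
[root] true AND false = false
Overall: false → dropped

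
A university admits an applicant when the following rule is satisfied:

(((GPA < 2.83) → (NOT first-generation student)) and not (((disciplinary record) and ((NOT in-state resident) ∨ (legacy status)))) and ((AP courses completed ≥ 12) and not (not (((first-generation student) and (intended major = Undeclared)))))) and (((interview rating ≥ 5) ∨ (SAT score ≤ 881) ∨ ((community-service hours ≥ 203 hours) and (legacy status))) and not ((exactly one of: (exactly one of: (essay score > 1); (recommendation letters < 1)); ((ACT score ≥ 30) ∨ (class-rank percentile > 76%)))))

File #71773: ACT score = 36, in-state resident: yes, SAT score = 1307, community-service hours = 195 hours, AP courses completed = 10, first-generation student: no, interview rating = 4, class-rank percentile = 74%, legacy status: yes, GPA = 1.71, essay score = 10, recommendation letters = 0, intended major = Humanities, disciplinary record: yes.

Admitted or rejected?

Atomic conditions:
  GPA < 2.83: 1.71 < 2.83 is true
  NOT first-generation student: no → true
  disciplinary record: yes → true
  NOT in-state resident: yes → false
  legacy status: yes → true
  AP courses completed ≥ 12: 10 ≥ 12 is false
  first-generation student: no → false
  intended major = Undeclared: Humanities == Undeclared is false
  interview rating ≥ 5: 4 ≥ 5 is false
  SAT score ≤ 881: 1307 ≤ 881 is false
  community-service hours ≥ 203 hours: 195 ≥ 203 is false
  essay score > 1: 10 > 1 is true
  recommendation letters < 1: 0 < 1 is true
  ACT score ≥ 30: 36 ≥ 30 is true
  class-rank percentile > 76%: 74 > 76 is false
Combine:
[1.1] true → true = true
[1.2.1.2] false OR true = true
[1.2.1] true AND true = true
[1.2] NOT true = false
[1.3.2.1.1] false AND false = false
[1.3.2.1] NOT false = true
[1.3.2] NOT true = false
[1.3] false AND false = false
[1] true AND false AND false = false
[2.1.3] false AND true = false
[2.1] false OR false OR false = false
[2.2.1.1] exactly-one(true, true) = false
[2.2.1.2] true OR false = true
[2.2.1] exactly-one(false, true) = true
[2.2] NOT true = false
[2] false AND false = false
[root] false AND false = false
Overall: false → rejected

Rejected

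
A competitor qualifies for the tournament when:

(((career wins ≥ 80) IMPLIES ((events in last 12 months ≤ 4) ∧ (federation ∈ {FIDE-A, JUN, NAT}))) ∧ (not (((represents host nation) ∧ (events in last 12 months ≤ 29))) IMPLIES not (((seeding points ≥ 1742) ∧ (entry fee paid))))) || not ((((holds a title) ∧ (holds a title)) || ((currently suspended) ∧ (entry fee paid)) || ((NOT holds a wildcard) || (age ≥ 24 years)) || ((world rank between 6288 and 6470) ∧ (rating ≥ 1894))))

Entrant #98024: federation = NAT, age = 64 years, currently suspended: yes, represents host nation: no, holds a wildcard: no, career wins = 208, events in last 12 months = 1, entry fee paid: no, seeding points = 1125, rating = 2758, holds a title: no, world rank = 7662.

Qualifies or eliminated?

Qualifies

Atomic conditions:
  career wins ≥ 80: 208 ≥ 80 is true
  events in last 12 months ≤ 4: 1 ≤ 4 is true
  federation ∈ {FIDE-A, JUN, NAT}: NAT is in the set → true
  represents host nation: no → false
  events in last 12 months ≤ 29: 1 ≤ 29 is true
  seeding points ≥ 1742: 1125 ≥ 1742 is false
  entry fee paid: no → false
  holds a title: no → false
  currently suspended: yes → true
  NOT holds a wildcard: no → true
  age ≥ 24 years: 64 ≥ 24 is true
  world rank between 6288 and 6470: 7662 in [6288, 6470] is false
  rating ≥ 1894: 2758 ≥ 1894 is true
Combine:
[1.1.2] true AND true = true
[1.1] true → true = true
[1.2.1.1] false AND true = false
[1.2.1] NOT false = true
[1.2.2.1] false AND false = false
[1.2.2] NOT false = true
[1.2] true → true = true
[1] true AND true = true
[2.1.1] false AND false = false
[2.1.2] true AND false = false
[2.1.3] true OR true = true
[2.1.4] false AND true = false
[2.1] false OR false OR true OR false = true
[2] NOT true = false
[root] true OR false = true
Overall: true → qualifies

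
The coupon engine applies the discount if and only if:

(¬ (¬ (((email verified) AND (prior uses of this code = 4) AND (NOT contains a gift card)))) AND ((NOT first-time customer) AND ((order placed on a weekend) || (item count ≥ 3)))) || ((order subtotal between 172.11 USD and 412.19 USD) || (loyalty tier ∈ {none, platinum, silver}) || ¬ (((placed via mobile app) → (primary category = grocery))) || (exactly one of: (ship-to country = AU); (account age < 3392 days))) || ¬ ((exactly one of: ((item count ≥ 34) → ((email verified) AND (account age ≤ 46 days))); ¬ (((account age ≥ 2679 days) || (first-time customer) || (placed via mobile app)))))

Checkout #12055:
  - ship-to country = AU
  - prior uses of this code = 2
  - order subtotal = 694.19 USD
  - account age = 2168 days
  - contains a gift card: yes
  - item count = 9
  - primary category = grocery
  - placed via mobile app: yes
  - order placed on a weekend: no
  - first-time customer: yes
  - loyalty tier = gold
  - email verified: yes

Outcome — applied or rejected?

Atomic conditions:
  email verified: yes → true
  prior uses of this code = 4: 2 == 4 is false
  NOT contains a gift card: yes → false
  NOT first-time customer: yes → false
  order placed on a weekend: no → false
  item count ≥ 3: 9 ≥ 3 is true
  order subtotal between 172.11 USD and 412.19 USD: 694.19 in [172.11, 412.19] is false
  loyalty tier ∈ {none, platinum, silver}: gold is not in the set → false
  placed via mobile app: yes → true
  primary category = grocery: grocery == grocery is true
  ship-to country = AU: AU == AU is true
  account age < 3392 days: 2168 < 3392 is true
  item count ≥ 34: 9 ≥ 34 is false
  account age ≤ 46 days: 2168 ≤ 46 is false
  account age ≥ 2679 days: 2168 ≥ 2679 is false
  first-time customer: yes → true
Combine:
[1.1.1.1] true AND false AND false = false
[1.1.1] NOT false = true
[1.1] NOT true = false
[1.2.2] false OR true = true
[1.2] false AND true = false
[1] false AND false = false
[2.3.1] true → true = true
[2.3] NOT true = false
[2.4] exactly-one(true, true) = false
[2] false OR false OR false OR false = false
[3.1.1.2] true AND false = false
[3.1.1] false → false (antecedent false ⇒ implication holds) = true
[3.1.2.1] false OR true OR true = true
[3.1.2] NOT true = false
[3.1] exactly-one(true, false) = true
[3] NOT true = false
[root] false OR false OR false = false
Overall: false → rejected

Rejected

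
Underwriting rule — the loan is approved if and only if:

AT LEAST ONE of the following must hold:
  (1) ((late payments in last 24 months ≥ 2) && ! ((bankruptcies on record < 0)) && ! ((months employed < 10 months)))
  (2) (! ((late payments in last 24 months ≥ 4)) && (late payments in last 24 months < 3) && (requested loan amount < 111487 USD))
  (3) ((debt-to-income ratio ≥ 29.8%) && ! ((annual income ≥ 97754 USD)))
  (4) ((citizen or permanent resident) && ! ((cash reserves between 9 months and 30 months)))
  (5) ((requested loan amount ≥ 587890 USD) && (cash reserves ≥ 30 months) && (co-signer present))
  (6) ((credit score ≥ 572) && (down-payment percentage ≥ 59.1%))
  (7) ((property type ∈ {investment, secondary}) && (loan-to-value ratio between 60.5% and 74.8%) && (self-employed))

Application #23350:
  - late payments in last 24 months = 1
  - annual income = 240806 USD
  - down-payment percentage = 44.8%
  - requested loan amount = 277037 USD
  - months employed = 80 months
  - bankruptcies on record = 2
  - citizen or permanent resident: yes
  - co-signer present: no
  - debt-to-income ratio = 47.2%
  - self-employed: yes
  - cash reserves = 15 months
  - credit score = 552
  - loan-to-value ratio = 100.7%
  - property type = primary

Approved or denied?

Atomic conditions:
  late payments in last 24 months ≥ 2: 1 ≥ 2 is false
  bankruptcies on record < 0: 2 < 0 is false
  months employed < 10 months: 80 < 10 is false
  late payments in last 24 months ≥ 4: 1 ≥ 4 is false
  late payments in last 24 months < 3: 1 < 3 is true
  requested loan amount < 111487 USD: 277037 < 111487 is false
  debt-to-income ratio ≥ 29.8%: 47.2 ≥ 29.8 is true
  annual income ≥ 97754 USD: 240806 ≥ 97754 is true
  citizen or permanent resident: yes → true
  cash reserves between 9 months and 30 months: 15 in [9, 30] is true
  requested loan amount ≥ 587890 USD: 277037 ≥ 587890 is false
  cash reserves ≥ 30 months: 15 ≥ 30 is false
  co-signer present: no → false
  credit score ≥ 572: 552 ≥ 572 is false
  down-payment percentage ≥ 59.1%: 44.8 ≥ 59.1 is false
  property type ∈ {investment, secondary}: primary is not in the set → false
  loan-to-value ratio between 60.5% and 74.8%: 100.7 in [60.5, 74.8] is false
  self-employed: yes → true
Combine:
[1.2] NOT false = true
[1.3] NOT false = true
[1] false AND true AND true = false
[2.1] NOT false = true
[2] true AND true AND false = false
[3.2] NOT true = false
[3] true AND false = false
[4.2] NOT true = false
[4] true AND false = false
[5] false AND false AND false = false
[6] false AND false = false
[7] false AND false AND true = false
[root] false OR false OR false OR false OR false OR false OR false = false
Overall: false → denied

Denied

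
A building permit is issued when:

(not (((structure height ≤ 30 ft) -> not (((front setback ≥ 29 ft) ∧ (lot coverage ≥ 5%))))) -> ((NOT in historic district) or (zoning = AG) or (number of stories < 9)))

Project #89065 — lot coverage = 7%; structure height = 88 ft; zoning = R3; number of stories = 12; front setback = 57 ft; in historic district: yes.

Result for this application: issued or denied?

Issued

Atomic conditions:
  structure height ≤ 30 ft: 88 ≤ 30 is false
  front setback ≥ 29 ft: 57 ≥ 29 is true
  lot coverage ≥ 5%: 7 ≥ 5 is true
  NOT in historic district: yes → false
  zoning = AG: R3 == AG is false
  number of stories < 9: 12 < 9 is false
Combine:
[1.1.2.1] true AND true = true
[1.1.2] NOT true = false
[1.1] false → false (antecedent false ⇒ implication holds) = true
[1] NOT true = false
[2] false OR false OR false = false
[root] false → false (antecedent false ⇒ implication holds) = true
Overall: true → issued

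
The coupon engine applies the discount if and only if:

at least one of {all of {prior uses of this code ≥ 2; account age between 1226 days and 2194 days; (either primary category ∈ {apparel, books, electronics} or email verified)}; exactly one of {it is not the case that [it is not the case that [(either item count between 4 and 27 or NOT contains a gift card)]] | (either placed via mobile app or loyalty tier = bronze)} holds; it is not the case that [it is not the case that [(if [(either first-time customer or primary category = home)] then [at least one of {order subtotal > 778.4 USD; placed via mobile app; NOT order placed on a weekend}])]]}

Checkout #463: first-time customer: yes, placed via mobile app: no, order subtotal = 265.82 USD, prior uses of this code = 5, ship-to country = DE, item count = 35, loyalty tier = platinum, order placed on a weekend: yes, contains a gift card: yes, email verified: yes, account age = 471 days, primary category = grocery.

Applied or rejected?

Atomic conditions:
  prior uses of this code ≥ 2: 5 ≥ 2 is true
  account age between 1226 days and 2194 days: 471 in [1226, 2194] is false
  primary category ∈ {apparel, books, electronics}: grocery is not in the set → false
  email verified: yes → true
  item count between 4 and 27: 35 in [4, 27] is false
  NOT contains a gift card: yes → false
  placed via mobile app: no → false
  loyalty tier = bronze: platinum == bronze is false
  first-time customer: yes → true
  primary category = home: grocery == home is false
  order subtotal > 778.4 USD: 265.82 > 778.4 is false
  NOT order placed on a weekend: yes → false
Combine:
[1.3] false OR true = true
[1] true AND false AND true = false
[2.1.1.1] false OR false = false
[2.1.1] NOT false = true
[2.1] NOT true = false
[2.2] false OR false = false
[2] exactly-one(false, false) = false
[3.1.1.1] true OR false = true
[3.1.1.2] false OR false OR false = false
[3.1.1] true → false = false
[3.1] NOT false = true
[3] NOT true = false
[root] false OR false OR false = false
Overall: false → rejected

Rejected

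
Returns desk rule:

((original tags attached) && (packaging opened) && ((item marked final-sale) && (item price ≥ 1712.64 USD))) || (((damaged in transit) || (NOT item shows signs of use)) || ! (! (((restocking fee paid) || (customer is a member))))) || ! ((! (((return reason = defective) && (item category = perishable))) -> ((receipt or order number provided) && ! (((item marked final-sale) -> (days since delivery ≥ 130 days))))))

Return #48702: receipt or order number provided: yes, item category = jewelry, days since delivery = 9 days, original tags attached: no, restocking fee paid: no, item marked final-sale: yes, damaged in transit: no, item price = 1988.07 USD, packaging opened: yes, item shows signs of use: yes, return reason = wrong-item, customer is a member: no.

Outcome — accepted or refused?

Refused

Atomic conditions:
  original tags attached: no → false
  packaging opened: yes → true
  item marked final-sale: yes → true
  item price ≥ 1712.64 USD: 1988.07 ≥ 1712.64 is true
  damaged in transit: no → false
  NOT item shows signs of use: yes → false
  restocking fee paid: no → false
  customer is a member: no → false
  return reason = defective: wrong-item == defective is false
  item category = perishable: jewelry == perishable is false
  receipt or order number provided: yes → true
  days since delivery ≥ 130 days: 9 ≥ 130 is false
Combine:
[1.3] true AND true = true
[1] false AND true AND true = false
[2.1] false OR false = false
[2.2.1.1] false OR false = false
[2.2.1] NOT false = true
[2.2] NOT true = false
[2] false OR false = false
[3.1.1.1] false AND false = false
[3.1.1] NOT false = true
[3.1.2.2.1] true → false = false
[3.1.2.2] NOT false = true
[3.1.2] true AND true = true
[3.1] true → true = true
[3] NOT true = false
[root] false OR false OR false = false
Overall: false → refused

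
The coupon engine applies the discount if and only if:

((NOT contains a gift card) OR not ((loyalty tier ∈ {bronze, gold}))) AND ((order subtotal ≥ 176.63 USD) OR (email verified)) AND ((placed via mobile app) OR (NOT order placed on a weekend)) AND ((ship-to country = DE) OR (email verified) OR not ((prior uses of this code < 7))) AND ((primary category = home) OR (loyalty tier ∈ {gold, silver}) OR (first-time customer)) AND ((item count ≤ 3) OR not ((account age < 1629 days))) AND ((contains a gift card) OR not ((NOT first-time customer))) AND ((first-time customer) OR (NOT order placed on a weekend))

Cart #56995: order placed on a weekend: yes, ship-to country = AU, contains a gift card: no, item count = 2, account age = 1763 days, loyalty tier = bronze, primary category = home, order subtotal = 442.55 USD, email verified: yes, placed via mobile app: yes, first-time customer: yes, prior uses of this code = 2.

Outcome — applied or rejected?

Atomic conditions:
  NOT contains a gift card: no → true
  loyalty tier ∈ {bronze, gold}: bronze is in the set → true
  order subtotal ≥ 176.63 USD: 442.55 ≥ 176.63 is true
  email verified: yes → true
  placed via mobile app: yes → true
  NOT order placed on a weekend: yes → false
  ship-to country = DE: AU == DE is false
  prior uses of this code < 7: 2 < 7 is true
  primary category = home: home == home is true
  loyalty tier ∈ {gold, silver}: bronze is not in the set → false
  first-time customer: yes → true
  item count ≤ 3: 2 ≤ 3 is true
  account age < 1629 days: 1763 < 1629 is false
  contains a gift card: no → false
  NOT first-time customer: yes → false
Combine:
[1.2] NOT true = false
[1] true OR false = true
[2] true OR true = true
[3] true OR false = true
[4.3] NOT true = false
[4] false OR true OR false = true
[5] true OR false OR true = true
[6.2] NOT false = true
[6] true OR true = true
[7.2] NOT false = true
[7] false OR true = true
[8] true OR false = true
[root] true AND true AND true AND true AND true AND true AND true AND true = true
Overall: true → applied

Applied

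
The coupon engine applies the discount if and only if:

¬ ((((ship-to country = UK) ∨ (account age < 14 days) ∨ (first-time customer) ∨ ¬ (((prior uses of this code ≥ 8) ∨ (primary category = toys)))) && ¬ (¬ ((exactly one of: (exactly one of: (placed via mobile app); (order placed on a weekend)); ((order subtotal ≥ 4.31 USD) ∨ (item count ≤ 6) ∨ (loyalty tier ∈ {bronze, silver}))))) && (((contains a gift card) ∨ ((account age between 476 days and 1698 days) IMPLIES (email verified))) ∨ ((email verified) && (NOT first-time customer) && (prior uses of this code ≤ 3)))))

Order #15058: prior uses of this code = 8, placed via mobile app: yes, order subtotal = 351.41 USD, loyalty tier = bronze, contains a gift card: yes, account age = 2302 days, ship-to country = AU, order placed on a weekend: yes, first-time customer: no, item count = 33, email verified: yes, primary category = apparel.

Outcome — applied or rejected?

Atomic conditions:
  ship-to country = UK: AU == UK is false
  account age < 14 days: 2302 < 14 is false
  first-time customer: no → false
  prior uses of this code ≥ 8: 8 ≥ 8 is true
  primary category = toys: apparel == toys is false
  placed via mobile app: yes → true
  order placed on a weekend: yes → true
  order subtotal ≥ 4.31 USD: 351.41 ≥ 4.31 is true
  item count ≤ 6: 33 ≤ 6 is false
  loyalty tier ∈ {bronze, silver}: bronze is in the set → true
  contains a gift card: yes → true
  account age between 476 days and 1698 days: 2302 in [476, 1698] is false
  email verified: yes → true
  NOT first-time customer: no → true
  prior uses of this code ≤ 3: 8 ≤ 3 is false
Combine:
[1.1.4.1] true OR false = true
[1.1.4] NOT true = false
[1.1] false OR false OR false OR false = false
[1.2.1.1.1] exactly-one(true, true) = false
[1.2.1.1.2] true OR false OR true = true
[1.2.1.1] exactly-one(false, true) = true
[1.2.1] NOT true = false
[1.2] NOT false = true
[1.3.1.2] false → true (antecedent false ⇒ implication holds) = true
[1.3.1] true OR true = true
[1.3.2] true AND true AND false = false
[1.3] true OR false = true
[1] false AND true AND true = false
[root] NOT false = true
Overall: true → applied

Applied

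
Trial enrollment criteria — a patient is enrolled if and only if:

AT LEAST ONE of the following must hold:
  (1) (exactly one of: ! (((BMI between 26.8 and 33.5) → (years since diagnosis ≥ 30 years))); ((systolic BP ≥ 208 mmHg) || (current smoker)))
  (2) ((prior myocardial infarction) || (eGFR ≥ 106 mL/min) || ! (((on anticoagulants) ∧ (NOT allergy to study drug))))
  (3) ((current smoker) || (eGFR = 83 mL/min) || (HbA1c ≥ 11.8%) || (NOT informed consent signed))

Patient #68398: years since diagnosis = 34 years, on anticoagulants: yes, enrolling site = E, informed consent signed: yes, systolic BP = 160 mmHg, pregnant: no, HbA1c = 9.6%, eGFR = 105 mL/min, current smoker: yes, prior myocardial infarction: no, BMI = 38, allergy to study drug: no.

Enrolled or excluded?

Enrolled

Atomic conditions:
  BMI between 26.8 and 33.5: 38 in [26.8, 33.5] is false
  years since diagnosis ≥ 30 years: 34 ≥ 30 is true
  systolic BP ≥ 208 mmHg: 160 ≥ 208 is false
  current smoker: yes → true
  prior myocardial infarction: no → false
  eGFR ≥ 106 mL/min: 105 ≥ 106 is false
  on anticoagulants: yes → true
  NOT allergy to study drug: no → true
  eGFR = 83 mL/min: 105 == 83 is false
  HbA1c ≥ 11.8%: 9.6 ≥ 11.8 is false
  NOT informed consent signed: yes → false
Combine:
[1.1.1] false → true (antecedent false ⇒ implication holds) = true
[1.1] NOT true = false
[1.2] false OR true = true
[1] exactly-one(false, true) = true
[2.3.1] true AND true = true
[2.3] NOT true = false
[2] false OR false OR false = false
[3] true OR false OR false OR false = true
[root] true OR false OR true = true
Overall: true → enrolled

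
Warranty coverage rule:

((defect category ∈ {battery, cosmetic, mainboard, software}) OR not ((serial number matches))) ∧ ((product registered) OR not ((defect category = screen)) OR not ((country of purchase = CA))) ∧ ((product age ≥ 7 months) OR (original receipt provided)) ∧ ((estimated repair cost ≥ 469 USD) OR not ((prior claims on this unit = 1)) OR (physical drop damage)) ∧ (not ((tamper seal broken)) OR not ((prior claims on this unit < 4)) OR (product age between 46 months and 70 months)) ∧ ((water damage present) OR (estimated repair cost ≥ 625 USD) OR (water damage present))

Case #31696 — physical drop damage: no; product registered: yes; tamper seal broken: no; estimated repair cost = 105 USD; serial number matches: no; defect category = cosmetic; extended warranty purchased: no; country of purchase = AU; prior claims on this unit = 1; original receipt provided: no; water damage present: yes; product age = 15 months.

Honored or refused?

Refused

Atomic conditions:
  defect category ∈ {battery, cosmetic, mainboard, software}: cosmetic is in the set → true
  serial number matches: no → false
  product registered: yes → true
  defect category = screen: cosmetic == screen is false
  country of purchase = CA: AU == CA is false
  product age ≥ 7 months: 15 ≥ 7 is true
  original receipt provided: no → false
  estimated repair cost ≥ 469 USD: 105 ≥ 469 is false
  prior claims on this unit = 1: 1 == 1 is true
  physical drop damage: no → false
  tamper seal broken: no → false
  prior claims on this unit < 4: 1 < 4 is true
  product age between 46 months and 70 months: 15 in [46, 70] is false
  water damage present: yes → true
  estimated repair cost ≥ 625 USD: 105 ≥ 625 is false
Combine:
[1.2] NOT false = true
[1] true OR true = true
[2.2] NOT false = true
[2.3] NOT false = true
[2] true OR true OR true = true
[3] true OR false = true
[4.2] NOT true = false
[4] false OR false OR false = false
[5.1] NOT false = true
[5.2] NOT true = false
[5] true OR false OR false = true
[6] true OR false OR true = true
[root] true AND true AND true AND false AND true AND true = false
Overall: false → refused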